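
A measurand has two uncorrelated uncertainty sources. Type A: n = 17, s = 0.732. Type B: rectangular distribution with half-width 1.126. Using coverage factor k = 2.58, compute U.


u_A = s / sqrt(n) = 0.732 / sqrt(17) = 0.17753608
u_B = half_width / sqrt(3) = 1.126 / sqrt(3) = 0.6500964
uc = sqrt(u_A^2 + u_B^2) = sqrt(0.17753608^2 + 0.6500964^2) = 0.67390236
U = k * uc = 2.58 * 0.67390236
U = 1.7387

1.7387


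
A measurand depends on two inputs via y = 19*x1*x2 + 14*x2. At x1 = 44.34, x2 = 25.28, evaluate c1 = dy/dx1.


y = 19*x1*x2 + 14*x2
dy/dx1 = 19*x2
Evaluate at x2 = 25.28: c1 = 19 * 25.28
c1 = 480.3200

480.3200


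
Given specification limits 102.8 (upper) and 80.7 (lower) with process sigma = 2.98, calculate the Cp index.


Cp = (USL - LSL) / (6 * sigma)
= (102.8 - 80.7) / (6 * 2.98)
= 22.1000 / 17.8800
= 1.2360

1.2360


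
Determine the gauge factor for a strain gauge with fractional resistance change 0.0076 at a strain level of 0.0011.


GF = (dR/R) / epsilon
= 0.0076 / 0.0011
= 6.9091

6.9091


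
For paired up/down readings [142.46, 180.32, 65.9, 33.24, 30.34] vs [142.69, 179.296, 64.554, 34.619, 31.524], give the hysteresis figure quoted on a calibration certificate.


|142.46 - 142.69| = 0.2300
|180.32 - 179.296| = 1.0240
|65.9 - 64.554| = 1.3460
|33.24 - 34.619| = 1.3790
|30.34 - 31.524| = 1.1840
hysteresis = max(diffs) = 1.3790

1.3790


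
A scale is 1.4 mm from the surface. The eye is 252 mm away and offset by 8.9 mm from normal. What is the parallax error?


error = h * offset / d
= 1.4 * 8.9 / 252
= 0.0494

0.0494


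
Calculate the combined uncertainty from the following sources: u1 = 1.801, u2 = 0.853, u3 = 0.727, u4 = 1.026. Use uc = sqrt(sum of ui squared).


uc = sqrt(1.801^2 + 0.853^2 + 0.727^2 + 1.026^2)
uc = sqrt(5.552415)
uc = 2.3564

2.3564


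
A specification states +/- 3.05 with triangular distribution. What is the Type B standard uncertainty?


u_B = half_width / sqrt(6)
u_B = 3.05 / 2.4494897
u_B = 1.2452

1.2452


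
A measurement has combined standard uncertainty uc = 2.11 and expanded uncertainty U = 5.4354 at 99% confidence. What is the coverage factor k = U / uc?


k = U / uc
k = 5.4354 / 2.11
k = 2.576

2.576


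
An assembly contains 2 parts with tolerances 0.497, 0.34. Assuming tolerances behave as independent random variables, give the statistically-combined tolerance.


RSS = sqrt(0.497^2 + 0.34^2)
= sqrt(0.362609)
= 0.6022

0.6022


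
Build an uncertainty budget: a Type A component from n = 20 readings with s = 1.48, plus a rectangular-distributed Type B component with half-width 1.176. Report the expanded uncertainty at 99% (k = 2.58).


u_A = s / sqrt(n) = 1.48 / sqrt(20) = 0.33093806
u_B = half_width / sqrt(3) = 1.176 / sqrt(3) = 0.67896392
uc = sqrt(u_A^2 + u_B^2) = sqrt(0.33093806^2 + 0.67896392^2) = 0.75532245
U = k * uc = 2.58 * 0.75532245
U = 1.9487

1.9487


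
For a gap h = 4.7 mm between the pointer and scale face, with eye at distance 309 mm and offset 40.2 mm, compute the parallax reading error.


error = h * offset / d
= 4.7 * 40.2 / 309
= 0.6115

0.6115


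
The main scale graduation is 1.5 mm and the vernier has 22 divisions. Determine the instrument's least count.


LC = MSD / n_div
= 1.5 / 22
= 0.0682

0.0682


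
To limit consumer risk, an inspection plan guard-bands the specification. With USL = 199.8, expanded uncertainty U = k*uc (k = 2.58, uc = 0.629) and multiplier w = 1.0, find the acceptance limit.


U = k * uc = 2.58 * 0.629 = 1.62282
guard band g = w * U = 1.0 * 1.62282 = 1.62282
AL = USL - g = 199.8 - 1.62282
AL = 198.1772

198.1772


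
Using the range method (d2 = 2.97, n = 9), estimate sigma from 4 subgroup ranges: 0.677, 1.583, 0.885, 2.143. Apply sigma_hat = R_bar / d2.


R_bar = (0.677 + 1.583 + 0.885 + 2.143) / 4
R_bar = 5.288 / 4 = 1.322
sigma_hat = R_bar / d2 = 1.322 / 2.97 = 0.4451

0.4451


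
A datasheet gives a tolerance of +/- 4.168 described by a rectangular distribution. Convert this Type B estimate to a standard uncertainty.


u_B = half_width / sqrt(3)
u_B = 4.168 / 1.7320508
u_B = 2.4064

2.4064


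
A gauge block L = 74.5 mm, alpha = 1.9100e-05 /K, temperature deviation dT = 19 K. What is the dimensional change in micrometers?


dL = L * alpha * dT
= 74.5 * 1.9100e-05 * 19
= 0.0270361 mm
dL_um = 0.0270361 * 1000 = 27.0361 um

27.0361


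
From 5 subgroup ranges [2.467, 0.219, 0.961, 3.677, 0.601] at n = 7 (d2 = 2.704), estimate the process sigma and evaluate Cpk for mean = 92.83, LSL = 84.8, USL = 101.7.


R_bar = (2.467 + 0.219 + 0.961 + 3.677 + 0.601) / 5 = 1.585
sigma = R_bar / d2 = 1.585 / 2.704 = 0.58616864
Cp = (USL - LSL)/(6*sigma) = (101.7 - 84.8)/(6*0.58616864) = 4.8052
Cpu = (101.7 - 92.83)/(3*0.58616864) = 5.0441
Cpl = (92.83 - 84.8)/(3*0.58616864) = 4.5664
Cpk = min(Cpu, Cpl) = 4.5664

4.5664


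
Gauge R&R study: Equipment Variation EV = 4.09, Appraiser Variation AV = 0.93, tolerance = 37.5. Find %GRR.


GRR = sqrt(EV^2 + AV^2) = sqrt(4.09^2 + 0.93^2) = 4.194401
%GRR = GRR / tol * 100 = 4.194401 / 37.5 * 100
%GRR = 11.1851

11.1851


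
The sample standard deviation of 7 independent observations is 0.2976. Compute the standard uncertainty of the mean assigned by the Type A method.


u_A = s / sqrt(n)
u_A = 0.2976 / sqrt(7)
u_A = 0.2976 / 2.6457513
u_A = 0.1125

0.1125


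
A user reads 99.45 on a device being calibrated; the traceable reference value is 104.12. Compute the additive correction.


Correction = standard - reading
= 104.12 - 99.45
= 4.6700

4.6700


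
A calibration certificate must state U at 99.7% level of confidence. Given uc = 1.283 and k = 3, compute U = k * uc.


U = k * uc
U = 3 * 1.283
U = 3.8490

3.8490


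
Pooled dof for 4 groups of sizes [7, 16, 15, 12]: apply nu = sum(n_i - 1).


nu = sum_i (n_i - 1)
nu = ((7 - 1) + (16 - 1) + (15 - 1) + (12 - 1))
nu = 6 + 15 + 14 + 11
nu = 46

46


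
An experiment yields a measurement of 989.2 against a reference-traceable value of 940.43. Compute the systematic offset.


Systematic error = measured - true
= 989.2 - 940.43
= 48.7700

48.7700


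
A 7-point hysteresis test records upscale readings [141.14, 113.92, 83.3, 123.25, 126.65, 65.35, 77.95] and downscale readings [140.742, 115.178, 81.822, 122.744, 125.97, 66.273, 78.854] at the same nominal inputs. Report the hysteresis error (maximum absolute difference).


|141.14 - 140.742| = 0.3980
|113.92 - 115.178| = 1.2580
|83.3 - 81.822| = 1.4780
|123.25 - 122.744| = 0.5060
|126.65 - 125.97| = 0.6800
|65.35 - 66.273| = 0.9230
|77.95 - 78.854| = 0.9040
hysteresis = max(diffs) = 1.4780

1.4780


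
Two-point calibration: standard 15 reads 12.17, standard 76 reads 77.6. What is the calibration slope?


slope = (y2 - y1) / (x2 - x1)
= (77.6 - 12.17) / (76 - 15)
= 65.4300 / 61
= 1.0726

1.0726


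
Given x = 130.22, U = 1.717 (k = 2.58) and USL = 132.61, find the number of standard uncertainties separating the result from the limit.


u = U / k = 1.717 / 2.58 = 0.66550388
margin = |USL - x| = |132.61 - 130.22| = 2.39
z = margin / u = 2.39 / 0.66550388
z = 3.5913

3.5913


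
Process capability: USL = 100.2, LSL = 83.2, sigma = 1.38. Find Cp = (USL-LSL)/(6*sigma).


Cp = (USL - LSL) / (6 * sigma)
= (100.2 - 83.2) / (6 * 1.38)
= 17.0000 / 8.2800
= 2.0531

2.0531


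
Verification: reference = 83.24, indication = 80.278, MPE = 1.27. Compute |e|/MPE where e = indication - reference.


e = indication - reference = 80.278 - 83.24 = -2.9620
|e| = 2.9620
ratio = |e| / MPE = 2.9620 / 1.27
ratio = 2.3323

2.3323


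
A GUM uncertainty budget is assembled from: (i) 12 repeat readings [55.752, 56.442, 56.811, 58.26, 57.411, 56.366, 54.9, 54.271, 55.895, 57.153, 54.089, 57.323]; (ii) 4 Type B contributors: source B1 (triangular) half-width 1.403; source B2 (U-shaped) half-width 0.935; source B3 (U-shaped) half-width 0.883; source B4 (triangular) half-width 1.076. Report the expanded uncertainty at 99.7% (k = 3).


mean = (55.752 + 56.442 + 56.811 + 58.26 + 57.411 + 56.366 + 54.9 + 54.271 + 55.895 + 57.153 + 54.089 + 57.323) / 12 = 56.22275
s = sqrt(sum((x - mean)^2)/(n-1)) = 1.2966313
u_A = s / sqrt(n) = 1.2966313 / sqrt(12) = 0.37430522
u_B1 = 1.403 / sqrt(6) = 0.57277235
u_B2 = 0.935 / sqrt(2) = 0.66114484
u_B3 = 0.883 / sqrt(2) = 0.62437529
u_B4 = 1.076 / sqrt(6) = 0.43927516
uc = sqrt(0.37430522^2 + 0.57277235^2 + 0.66114484^2 + 0.62437529^2 + 0.43927516^2) = 1.2198739
U = k * uc = 3 * 1.2198739
U = 3.6596

3.6596


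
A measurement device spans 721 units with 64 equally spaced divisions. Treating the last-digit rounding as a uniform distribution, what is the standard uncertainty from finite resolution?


resolution = range / divisions
resolution = 721 / 64 = 11.265625
u_res = resolution / (2*sqrt(3))
u_res = 11.265625 / 3.4641016
u_res = 3.2521

3.2521


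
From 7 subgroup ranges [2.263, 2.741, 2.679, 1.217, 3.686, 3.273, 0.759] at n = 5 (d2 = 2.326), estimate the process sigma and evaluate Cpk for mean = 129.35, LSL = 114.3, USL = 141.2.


R_bar = (2.263 + 2.741 + 2.679 + 1.217 + 3.686 + 3.273 + 0.759) / 7 = 2.374
sigma = R_bar / d2 = 2.374 / 2.326 = 1.0206363
Cp = (USL - LSL)/(6*sigma) = (141.2 - 114.3)/(6*1.0206363) = 4.3927
Cpu = (141.2 - 129.35)/(3*1.0206363) = 3.8701
Cpl = (129.35 - 114.3)/(3*1.0206363) = 4.9152
Cpk = min(Cpu, Cpl) = 3.8701

3.8701


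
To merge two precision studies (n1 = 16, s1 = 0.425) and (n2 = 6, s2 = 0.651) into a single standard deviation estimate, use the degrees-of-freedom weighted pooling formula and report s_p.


s_p = sqrt(((n1-1)*s1^2 + (n2-1)*s2^2) / (n1+n2-2))
numerator = (16-1)*0.425^2 + (6-1)*0.651^2 = 2.709375 + 2.119005 = 4.82838
denominator = 16 + 6 - 2 = 20
s_p^2 = 4.82838 / 20 = 0.241419
s_p = sqrt(0.241419) = 0.4913

0.4913


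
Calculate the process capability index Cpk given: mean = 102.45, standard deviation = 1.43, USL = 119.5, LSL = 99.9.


Cpu = (USL - mean) / (3*sigma) = (119.5 - 102.45) / (3*1.43) = 3.9744
Cpl = (mean - LSL) / (3*sigma) = (102.45 - 99.9) / (3*1.43) = 0.5944
Cpk = min(Cpu, Cpl) = 0.5944

0.5944


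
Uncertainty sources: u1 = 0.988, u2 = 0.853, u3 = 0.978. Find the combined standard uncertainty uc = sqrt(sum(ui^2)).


uc = sqrt(0.988^2 + 0.853^2 + 0.978^2)
uc = sqrt(2.660237)
uc = 1.6310

1.6310


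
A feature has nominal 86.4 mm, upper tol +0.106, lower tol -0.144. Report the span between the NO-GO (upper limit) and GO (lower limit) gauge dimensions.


GO = nominal - lower_tol (smallest hole = maximum material condition)
GO = 86.4 - 0.144 = 86.256
NO-GO = nominal + upper_tol (largest hole = least material condition)
NO-GO = 86.4 + 0.106 = 86.506
spread = NO-GO - GO = 86.506 - 86.256 = 0.2500

0.2500


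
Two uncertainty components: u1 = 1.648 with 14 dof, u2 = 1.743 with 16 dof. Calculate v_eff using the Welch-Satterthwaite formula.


uc = sqrt(u1^2 + u2^2) = sqrt(1.648^2 + 1.743^2) = 2.3987399
v_eff = uc^4 / (u1^4/v1 + u2^4/v2)
= 2.3987399^4 / (1.648^4/14 + 1.743^4/16)
= 33.107976 / 1.1037256
v_eff = 29.9966

29.9966


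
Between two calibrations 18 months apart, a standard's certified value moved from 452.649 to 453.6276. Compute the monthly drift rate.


rate = (v2 - v1) / months
= (453.6276 - 452.649) / 18
= 0.9786 / 18
= 0.0544

0.0544


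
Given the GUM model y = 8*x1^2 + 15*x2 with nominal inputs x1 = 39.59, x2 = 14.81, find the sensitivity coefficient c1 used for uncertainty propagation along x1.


y = 8*x1^2 + 15*x2
dy/dx1 = 2*8*x1
Evaluate at x1 = 39.59: c1 = 16 * 39.59
c1 = 633.4400

633.4400


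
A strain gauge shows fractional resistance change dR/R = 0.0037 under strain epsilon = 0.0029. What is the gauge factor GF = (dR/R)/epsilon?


GF = (dR/R) / epsilon
= 0.0037 / 0.0029
= 1.2759

1.2759


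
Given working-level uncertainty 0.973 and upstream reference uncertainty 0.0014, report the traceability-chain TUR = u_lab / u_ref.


TUR = u_lab / u_ref
= 0.973 / 0.0014
= 695.0000

695.0000


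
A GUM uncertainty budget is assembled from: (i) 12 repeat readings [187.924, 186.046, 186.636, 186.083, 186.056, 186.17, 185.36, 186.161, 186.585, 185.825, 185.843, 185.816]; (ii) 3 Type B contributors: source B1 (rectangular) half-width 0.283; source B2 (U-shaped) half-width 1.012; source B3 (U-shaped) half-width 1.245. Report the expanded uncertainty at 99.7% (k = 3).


mean = (187.924 + 186.046 + 186.636 + 186.083 + 186.056 + 186.17 + 185.36 + 186.161 + 186.585 + 185.825 + 185.843 + 185.816) / 12 = 186.20875
s = sqrt(sum((x - mean)^2)/(n-1)) = 0.63898145
u_A = s / sqrt(n) = 0.63898145 / sqrt(12) = 0.18445806
u_B1 = 0.283 / sqrt(3) = 0.16339013
u_B2 = 1.012 / sqrt(2) = 0.71559206
u_B3 = 1.245 / sqrt(2) = 0.88034794
uc = sqrt(0.18445806^2 + 0.16339013^2 + 0.71559206^2 + 0.88034794^2) = 1.1609503
U = k * uc = 3 * 1.1609503
U = 3.4829

3.4829


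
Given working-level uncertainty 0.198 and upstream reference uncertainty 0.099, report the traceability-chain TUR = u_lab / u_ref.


TUR = u_lab / u_ref
= 0.198 / 0.099
= 2.0000

2.0000


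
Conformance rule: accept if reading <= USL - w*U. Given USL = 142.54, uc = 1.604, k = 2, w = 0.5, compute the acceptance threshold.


U = k * uc = 2 * 1.604 = 3.208
guard band g = w * U = 0.5 * 3.208 = 1.604
AL = USL - g = 142.54 - 1.604
AL = 140.9360

140.9360


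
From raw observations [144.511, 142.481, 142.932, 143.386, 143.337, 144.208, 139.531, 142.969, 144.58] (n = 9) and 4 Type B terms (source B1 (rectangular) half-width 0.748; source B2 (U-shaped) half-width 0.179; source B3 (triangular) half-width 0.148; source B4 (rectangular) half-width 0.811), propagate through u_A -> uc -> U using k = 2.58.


mean = (144.511 + 142.481 + 142.932 + 143.386 + 143.337 + 144.208 + 139.531 + 142.969 + 144.58) / 9 = 143.1038889
s = sqrt(sum((x - mean)^2)/(n-1)) = 1.5294248
u_A = s / sqrt(n) = 1.5294248 / sqrt(9) = 0.50980827
u_B1 = 0.748 / sqrt(3) = 0.431858
u_B2 = 0.179 / sqrt(2) = 0.12657211
u_B3 = 0.148 / sqrt(6) = 0.060420747
u_B4 = 0.811 / sqrt(3) = 0.46823107
uc = sqrt(0.50980827^2 + 0.431858^2 + 0.12657211^2 + 0.060420747^2 + 0.46823107^2) = 0.82783894
U = k * uc = 2.58 * 0.82783894
U = 2.1358

2.1358


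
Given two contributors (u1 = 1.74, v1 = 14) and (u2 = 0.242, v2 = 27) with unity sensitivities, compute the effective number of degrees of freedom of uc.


uc = sqrt(u1^2 + u2^2) = sqrt(1.74^2 + 0.242^2) = 1.7567481
v_eff = uc^4 / (u1^4/v1 + u2^4/v2)
= 1.7567481^4 / (1.74^4/14 + 0.242^4/27)
= 9.5244075 / 0.65486715
v_eff = 14.5440

14.5440


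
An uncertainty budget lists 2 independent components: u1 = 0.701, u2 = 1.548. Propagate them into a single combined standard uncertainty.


uc = sqrt(0.701^2 + 1.548^2)
uc = sqrt(2.887705)
uc = 1.6993

1.6993


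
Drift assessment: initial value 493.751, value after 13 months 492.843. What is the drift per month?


rate = (v2 - v1) / months
= (492.843 - 493.751) / 13
= -0.9080 / 13
= -0.0698

-0.0698


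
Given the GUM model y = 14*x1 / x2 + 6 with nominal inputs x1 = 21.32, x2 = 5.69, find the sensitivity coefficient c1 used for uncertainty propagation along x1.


y = 14*x1 / x2 + 6
dy/dx1 = 14/x2
Evaluate at x2 = 5.69: c1 = 14 / 5.69
c1 = 2.4605

2.4605


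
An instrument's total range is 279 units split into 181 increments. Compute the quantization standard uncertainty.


resolution = range / divisions
resolution = 279 / 181 = 1.5414365
u_res = resolution / (2*sqrt(3))
u_res = 1.5414365 / 3.4641016
u_res = 0.4450

0.4450


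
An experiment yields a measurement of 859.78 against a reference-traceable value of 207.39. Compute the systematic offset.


Systematic error = measured - true
= 859.78 - 207.39
= 652.3900

652.3900


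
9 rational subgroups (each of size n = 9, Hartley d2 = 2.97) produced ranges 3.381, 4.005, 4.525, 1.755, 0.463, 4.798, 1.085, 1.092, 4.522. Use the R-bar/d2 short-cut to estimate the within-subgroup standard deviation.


R_bar = (3.381 + 4.005 + 4.525 + 1.755 + 0.463 + 4.798 + 1.085 + 1.092 + 4.522) / 9
R_bar = 25.626 / 9 = 2.8473333
sigma_hat = R_bar / d2 = 2.8473333 / 2.97 = 0.9587

0.9587


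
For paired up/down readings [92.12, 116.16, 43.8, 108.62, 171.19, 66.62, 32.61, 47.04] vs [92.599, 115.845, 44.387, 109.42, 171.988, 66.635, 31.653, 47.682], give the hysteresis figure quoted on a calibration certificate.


|92.12 - 92.599| = 0.4790
|116.16 - 115.845| = 0.3150
|43.8 - 44.387| = 0.5870
|108.62 - 109.42| = 0.8000
|171.19 - 171.988| = 0.7980
|66.62 - 66.635| = 0.0150
|32.61 - 31.653| = 0.9570
|47.04 - 47.682| = 0.6420
hysteresis = max(diffs) = 0.9570

0.9570


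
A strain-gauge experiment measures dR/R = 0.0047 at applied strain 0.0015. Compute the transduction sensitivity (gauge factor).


GF = (dR/R) / epsilon
= 0.0047 / 0.0015
= 3.1333

3.1333


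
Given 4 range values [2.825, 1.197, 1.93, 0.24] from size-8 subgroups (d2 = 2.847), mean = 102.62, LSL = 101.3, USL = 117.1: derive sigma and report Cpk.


R_bar = (2.825 + 1.197 + 1.93 + 0.24) / 4 = 1.548
sigma = R_bar / d2 = 1.548 / 2.847 = 0.54373024
Cp = (USL - LSL)/(6*sigma) = (117.1 - 101.3)/(6*0.54373024) = 4.8431
Cpu = (117.1 - 102.62)/(3*0.54373024) = 8.8770
Cpl = (102.62 - 101.3)/(3*0.54373024) = 0.8092
Cpk = min(Cpu, Cpl) = 0.8092

0.8092


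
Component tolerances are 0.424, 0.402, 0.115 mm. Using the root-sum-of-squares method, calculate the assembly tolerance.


RSS = sqrt(0.424^2 + 0.402^2 + 0.115^2)
= sqrt(0.354605)
= 0.5955

0.5955


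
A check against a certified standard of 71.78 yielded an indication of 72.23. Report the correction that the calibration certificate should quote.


Correction = standard - reading
= 71.78 - 72.23
= -0.4500

-0.4500


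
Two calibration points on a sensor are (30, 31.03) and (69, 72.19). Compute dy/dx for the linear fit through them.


slope = (y2 - y1) / (x2 - x1)
= (72.19 - 31.03) / (69 - 30)
= 41.1600 / 39
= 1.0554

1.0554


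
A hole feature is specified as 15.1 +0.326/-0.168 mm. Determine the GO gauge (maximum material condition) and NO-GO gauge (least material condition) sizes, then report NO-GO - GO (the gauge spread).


GO = nominal - lower_tol (smallest hole = maximum material condition)
GO = 15.1 - 0.168 = 14.932
NO-GO = nominal + upper_tol (largest hole = least material condition)
NO-GO = 15.1 + 0.326 = 15.426
spread = NO-GO - GO = 15.426 - 14.932 = 0.4940

0.4940


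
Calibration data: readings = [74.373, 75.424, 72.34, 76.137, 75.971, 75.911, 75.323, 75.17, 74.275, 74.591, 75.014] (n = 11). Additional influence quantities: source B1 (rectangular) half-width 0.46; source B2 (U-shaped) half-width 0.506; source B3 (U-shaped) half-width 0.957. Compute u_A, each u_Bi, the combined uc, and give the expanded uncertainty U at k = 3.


mean = (74.373 + 75.424 + 72.34 + 76.137 + 75.971 + 75.911 + 75.323 + 75.17 + 74.275 + 74.591 + 75.014) / 11 = 74.95718182
s = sqrt(sum((x - mean)^2)/(n-1)) = 1.0733219
u_A = s / sqrt(n) = 1.0733219 / sqrt(11) = 0.32361873
u_B1 = 0.46 / sqrt(3) = 0.26558112
u_B2 = 0.506 / sqrt(2) = 0.35779603
u_B3 = 0.957 / sqrt(2) = 0.67670119
uc = sqrt(0.32361873^2 + 0.26558112^2 + 0.35779603^2 + 0.67670119^2) = 0.87247058
U = k * uc = 3 * 0.87247058
U = 2.6174

2.6174


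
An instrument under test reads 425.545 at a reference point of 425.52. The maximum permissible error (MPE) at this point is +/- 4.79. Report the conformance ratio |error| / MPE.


e = indication - reference = 425.545 - 425.52 = 0.0250
|e| = 0.0250
ratio = |e| / MPE = 0.0250 / 4.79
ratio = 0.0052

0.0052


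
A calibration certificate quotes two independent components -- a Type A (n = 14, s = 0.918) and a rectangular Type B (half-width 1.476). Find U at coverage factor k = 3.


u_A = s / sqrt(n) = 0.918 / sqrt(14) = 0.24534582
u_B = half_width / sqrt(3) = 1.476 / sqrt(3) = 0.852169
uc = sqrt(u_A^2 + u_B^2) = sqrt(0.24534582^2 + 0.852169^2) = 0.8867844
U = k * uc = 3 * 0.8867844
U = 2.6604

2.6604


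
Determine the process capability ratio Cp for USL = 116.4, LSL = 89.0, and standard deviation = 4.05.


Cp = (USL - LSL) / (6 * sigma)
= (116.4 - 89.0) / (6 * 4.05)
= 27.4000 / 24.3000
= 1.1276

1.1276


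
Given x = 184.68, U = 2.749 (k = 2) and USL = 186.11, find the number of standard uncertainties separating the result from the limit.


u = U / k = 2.749 / 2 = 1.3745
margin = |USL - x| = |186.11 - 184.68| = 1.43
z = margin / u = 1.43 / 1.3745
z = 1.0404

1.0404


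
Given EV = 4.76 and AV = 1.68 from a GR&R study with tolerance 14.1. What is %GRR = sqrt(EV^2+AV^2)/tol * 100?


GRR = sqrt(EV^2 + AV^2) = sqrt(4.76^2 + 1.68^2) = 5.0477718
%GRR = GRR / tol * 100 = 5.0477718 / 14.1 * 100
%GRR = 35.7998

35.7998


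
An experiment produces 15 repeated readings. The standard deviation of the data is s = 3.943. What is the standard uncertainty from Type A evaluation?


u_A = s / sqrt(n)
u_A = 3.943 / sqrt(15)
u_A = 3.943 / 3.8729833
u_A = 1.0181

1.0181


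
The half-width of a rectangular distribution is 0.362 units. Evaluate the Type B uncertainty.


u_B = half_width / sqrt(3)
u_B = 0.362 / 1.7320508
u_B = 0.2090

0.2090


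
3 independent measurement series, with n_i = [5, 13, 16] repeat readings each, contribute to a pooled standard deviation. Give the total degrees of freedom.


nu = sum_i (n_i - 1)
nu = ((5 - 1) + (13 - 1) + (16 - 1))
nu = 4 + 12 + 15
nu = 31

31


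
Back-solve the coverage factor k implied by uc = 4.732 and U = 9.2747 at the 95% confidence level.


k = U / uc
k = 9.2747 / 4.732
k = 1.96

1.96


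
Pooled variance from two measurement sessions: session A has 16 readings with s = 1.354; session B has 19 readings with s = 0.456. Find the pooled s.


s_p = sqrt(((n1-1)*s1^2 + (n2-1)*s2^2) / (n1+n2-2))
numerator = (16-1)*1.354^2 + (19-1)*0.456^2 = 27.49974 + 3.742848 = 31.242588
denominator = 16 + 19 - 2 = 33
s_p^2 = 31.242588 / 33 = 0.94674509
s_p = sqrt(0.94674509) = 0.9730

0.9730


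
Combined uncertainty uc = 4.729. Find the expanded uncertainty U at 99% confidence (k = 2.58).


U = k * uc
U = 2.58 * 4.729
U = 12.2008

12.2008


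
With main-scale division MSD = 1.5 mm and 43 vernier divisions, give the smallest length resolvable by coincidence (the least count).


LC = MSD / n_div
= 1.5 / 43
= 0.0349

0.0349


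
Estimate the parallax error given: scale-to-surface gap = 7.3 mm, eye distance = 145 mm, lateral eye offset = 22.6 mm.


error = h * offset / d
= 7.3 * 22.6 / 145
= 1.1378

1.1378


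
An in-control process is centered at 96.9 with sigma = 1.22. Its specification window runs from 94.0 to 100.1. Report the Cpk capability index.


Cpu = (USL - mean) / (3*sigma) = (100.1 - 96.9) / (3*1.22) = 0.8743
Cpl = (mean - LSL) / (3*sigma) = (96.9 - 94.0) / (3*1.22) = 0.7923
Cpk = min(Cpu, Cpl) = 0.7923

0.7923


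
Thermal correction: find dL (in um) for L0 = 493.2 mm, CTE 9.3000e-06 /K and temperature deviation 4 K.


dL = L * alpha * dT
= 493.2 * 9.3000e-06 * 4
= 0.0183470 mm
dL_um = 0.0183470 * 1000 = 18.3470 um

18.3470


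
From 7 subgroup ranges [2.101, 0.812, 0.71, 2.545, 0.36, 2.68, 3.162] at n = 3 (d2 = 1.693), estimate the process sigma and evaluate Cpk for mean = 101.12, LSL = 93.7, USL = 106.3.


R_bar = (2.101 + 0.812 + 0.71 + 2.545 + 0.36 + 2.68 + 3.162) / 7 = 1.7671429
sigma = R_bar / d2 = 1.7671429 / 1.693 = 1.0437938
Cp = (USL - LSL)/(6*sigma) = (106.3 - 93.7)/(6*1.0437938) = 2.0119
Cpu = (106.3 - 101.12)/(3*1.0437938) = 1.6542
Cpl = (101.12 - 93.7)/(3*1.0437938) = 2.3696
Cpk = min(Cpu, Cpl) = 1.6542

1.6542


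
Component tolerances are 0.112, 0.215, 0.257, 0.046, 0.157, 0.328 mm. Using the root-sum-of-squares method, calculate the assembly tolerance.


RSS = sqrt(0.112^2 + 0.215^2 + 0.257^2 + 0.046^2 + 0.157^2 + 0.328^2)
= sqrt(0.259167)
= 0.5091

0.5091


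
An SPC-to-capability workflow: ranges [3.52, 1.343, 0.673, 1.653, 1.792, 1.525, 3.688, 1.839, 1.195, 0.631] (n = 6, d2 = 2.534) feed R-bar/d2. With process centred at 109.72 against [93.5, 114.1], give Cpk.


R_bar = (3.52 + 1.343 + 0.673 + 1.653 + 1.792 + 1.525 + 3.688 + 1.839 + 1.195 + 0.631) / 10 = 1.7859
sigma = R_bar / d2 = 1.7859 / 2.534 = 0.70477506
Cp = (USL - LSL)/(6*sigma) = (114.1 - 93.5)/(6*0.70477506) = 4.8715
Cpu = (114.1 - 109.72)/(3*0.70477506) = 2.0716
Cpl = (109.72 - 93.5)/(3*0.70477506) = 7.6715
Cpk = min(Cpu, Cpl) = 2.0716

2.0716


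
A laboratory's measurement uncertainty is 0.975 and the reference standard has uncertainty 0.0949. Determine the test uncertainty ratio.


TUR = u_lab / u_ref
= 0.975 / 0.0949
= 10.2740

10.2740


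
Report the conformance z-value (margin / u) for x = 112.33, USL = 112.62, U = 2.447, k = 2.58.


u = U / k = 2.447 / 2.58 = 0.94844961
margin = |USL - x| = |112.62 - 112.33| = 0.29
z = margin / u = 0.29 / 0.94844961
z = 0.3058

0.3058


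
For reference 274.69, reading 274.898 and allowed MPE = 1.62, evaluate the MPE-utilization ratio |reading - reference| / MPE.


e = indication - reference = 274.898 - 274.69 = 0.2080
|e| = 0.2080
ratio = |e| / MPE = 0.2080 / 1.62
ratio = 0.1284

0.1284


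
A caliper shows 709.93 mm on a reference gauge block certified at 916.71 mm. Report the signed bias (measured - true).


Systematic error = measured - true
= 709.93 - 916.71
= -206.7800

-206.7800


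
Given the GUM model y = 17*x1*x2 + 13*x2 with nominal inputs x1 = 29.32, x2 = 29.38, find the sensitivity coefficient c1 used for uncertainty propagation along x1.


y = 17*x1*x2 + 13*x2
dy/dx1 = 17*x2
Evaluate at x2 = 29.38: c1 = 17 * 29.38
c1 = 499.4600

499.4600


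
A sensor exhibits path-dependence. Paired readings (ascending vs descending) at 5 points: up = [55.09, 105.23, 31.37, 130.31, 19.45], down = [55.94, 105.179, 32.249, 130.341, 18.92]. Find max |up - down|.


|55.09 - 55.94| = 0.8500
|105.23 - 105.179| = 0.0510
|31.37 - 32.249| = 0.8790
|130.31 - 130.341| = 0.0310
|19.45 - 18.92| = 0.5300
hysteresis = max(diffs) = 0.8790

0.8790


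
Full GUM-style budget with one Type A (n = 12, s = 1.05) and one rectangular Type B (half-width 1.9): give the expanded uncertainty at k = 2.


u_A = s / sqrt(n) = 1.05 / sqrt(12) = 0.30310889
u_B = half_width / sqrt(3) = 1.9 / sqrt(3) = 1.0969655
uc = sqrt(u_A^2 + u_B^2) = sqrt(0.30310889^2 + 1.0969655^2) = 1.1380722
U = k * uc = 2 * 1.1380722
U = 2.2761

2.2761


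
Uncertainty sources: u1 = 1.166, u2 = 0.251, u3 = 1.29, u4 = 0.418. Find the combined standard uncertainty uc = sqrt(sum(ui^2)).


uc = sqrt(1.166^2 + 0.251^2 + 1.29^2 + 0.418^2)
uc = sqrt(3.261381)
uc = 1.8059

1.8059


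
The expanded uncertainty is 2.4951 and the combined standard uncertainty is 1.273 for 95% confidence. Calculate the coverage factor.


k = U / uc
k = 2.4951 / 1.273
k = 1.96

1.96


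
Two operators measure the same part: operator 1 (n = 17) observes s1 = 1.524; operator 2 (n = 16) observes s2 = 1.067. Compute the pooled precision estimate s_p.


s_p = sqrt(((n1-1)*s1^2 + (n2-1)*s2^2) / (n1+n2-2))
numerator = (17-1)*1.524^2 + (16-1)*1.067^2 = 37.161216 + 17.077335 = 54.238551
denominator = 17 + 16 - 2 = 31
s_p^2 = 54.238551 / 31 = 1.7496307
s_p = sqrt(1.7496307) = 1.3227

1.3227


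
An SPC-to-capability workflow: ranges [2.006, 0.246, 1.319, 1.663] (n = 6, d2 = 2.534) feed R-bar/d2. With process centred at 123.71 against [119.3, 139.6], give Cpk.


R_bar = (2.006 + 0.246 + 1.319 + 1.663) / 4 = 1.3085
sigma = R_bar / d2 = 1.3085 / 2.534 = 0.51637727
Cp = (USL - LSL)/(6*sigma) = (139.6 - 119.3)/(6*0.51637727) = 6.5521
Cpu = (139.6 - 123.71)/(3*0.51637727) = 10.2574
Cpl = (123.71 - 119.3)/(3*0.51637727) = 2.8468
Cpk = min(Cpu, Cpl) = 2.8468

2.8468


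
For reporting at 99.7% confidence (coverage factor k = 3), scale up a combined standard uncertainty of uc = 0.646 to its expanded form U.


U = k * uc
U = 3 * 0.646
U = 1.9380

1.9380


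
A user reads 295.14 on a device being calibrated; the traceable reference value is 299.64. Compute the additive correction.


Correction = standard - reading
= 299.64 - 295.14
= 4.5000

4.5000


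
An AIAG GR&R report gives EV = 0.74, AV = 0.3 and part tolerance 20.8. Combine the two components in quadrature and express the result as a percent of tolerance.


GRR = sqrt(EV^2 + AV^2) = sqrt(0.74^2 + 0.3^2) = 0.79849859
%GRR = GRR / tol * 100 = 0.79849859 / 20.8 * 100
%GRR = 3.8389

3.8389


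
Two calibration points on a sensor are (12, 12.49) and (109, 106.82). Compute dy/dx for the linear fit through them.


slope = (y2 - y1) / (x2 - x1)
= (106.82 - 12.49) / (109 - 12)
= 94.3300 / 97
= 0.9725

0.9725


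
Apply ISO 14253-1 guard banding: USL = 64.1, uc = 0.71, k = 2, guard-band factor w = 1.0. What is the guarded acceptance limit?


U = k * uc = 2 * 0.71 = 1.42
guard band g = w * U = 1.0 * 1.42 = 1.42
AL = USL - g = 64.1 - 1.42
AL = 62.6800

62.6800


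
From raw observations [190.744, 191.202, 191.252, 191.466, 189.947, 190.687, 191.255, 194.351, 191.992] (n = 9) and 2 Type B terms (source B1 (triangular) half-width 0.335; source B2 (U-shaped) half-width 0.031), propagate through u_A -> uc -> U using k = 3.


mean = (190.744 + 191.202 + 191.252 + 191.466 + 189.947 + 190.687 + 191.255 + 194.351 + 191.992) / 9 = 191.4328889
s = sqrt(sum((x - mean)^2)/(n-1)) = 1.2341765
u_A = s / sqrt(n) = 1.2341765 / sqrt(9) = 0.41139217
u_B1 = 0.335 / sqrt(6) = 0.13676318
u_B2 = 0.031 / sqrt(2) = 0.02192031
uc = sqrt(0.41139217^2 + 0.13676318^2 + 0.02192031^2) = 0.43408315
U = k * uc = 3 * 0.43408315
U = 1.3022

1.3022


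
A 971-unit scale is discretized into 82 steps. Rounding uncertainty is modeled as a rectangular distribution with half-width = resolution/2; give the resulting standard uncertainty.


resolution = range / divisions
resolution = 971 / 82 = 11.841463
u_res = resolution / (2*sqrt(3))
u_res = 11.841463 / 3.4641016
u_res = 3.4183

3.4183


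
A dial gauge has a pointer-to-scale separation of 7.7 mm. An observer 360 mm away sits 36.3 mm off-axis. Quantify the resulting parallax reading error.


error = h * offset / d
= 7.7 * 36.3 / 360
= 0.7764

0.7764


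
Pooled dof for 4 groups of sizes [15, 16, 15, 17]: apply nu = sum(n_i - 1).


nu = sum_i (n_i - 1)
nu = ((15 - 1) + (16 - 1) + (15 - 1) + (17 - 1))
nu = 14 + 15 + 14 + 16
nu = 59

59


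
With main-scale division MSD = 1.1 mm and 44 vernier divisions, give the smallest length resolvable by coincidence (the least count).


LC = MSD / n_div
= 1.1 / 44
= 0.0250

0.0250


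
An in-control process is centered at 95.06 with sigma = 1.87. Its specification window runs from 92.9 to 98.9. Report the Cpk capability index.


Cpu = (USL - mean) / (3*sigma) = (98.9 - 95.06) / (3*1.87) = 0.6845
Cpl = (mean - LSL) / (3*sigma) = (95.06 - 92.9) / (3*1.87) = 0.3850
Cpk = min(Cpu, Cpl) = 0.3850

0.3850


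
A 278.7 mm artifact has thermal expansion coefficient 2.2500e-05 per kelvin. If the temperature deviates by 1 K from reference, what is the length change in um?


dL = L * alpha * dT
= 278.7 * 2.2500e-05 * 1
= 0.0062708 mm
dL_um = 0.0062708 * 1000 = 6.2708 um

6.2708


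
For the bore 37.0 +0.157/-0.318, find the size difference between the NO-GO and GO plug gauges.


GO = nominal - lower_tol (smallest hole = maximum material condition)
GO = 37.0 - 0.318 = 36.682
NO-GO = nominal + upper_tol (largest hole = least material condition)
NO-GO = 37.0 + 0.157 = 37.157
spread = NO-GO - GO = 37.157 - 36.682 = 0.4750

0.4750


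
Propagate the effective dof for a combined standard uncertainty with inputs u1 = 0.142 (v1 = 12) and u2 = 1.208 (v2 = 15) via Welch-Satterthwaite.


uc = sqrt(u1^2 + u2^2) = sqrt(0.142^2 + 1.208^2) = 1.2163174
v_eff = uc^4 / (u1^4/v1 + u2^4/v2)
= 1.2163174^4 / (0.142^4/12 + 1.208^4/15)
= 2.1887073 / 0.14199731
v_eff = 15.4137

15.4137


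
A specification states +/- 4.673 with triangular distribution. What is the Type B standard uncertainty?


u_B = half_width / sqrt(6)
u_B = 4.673 / 2.4494897
u_B = 1.9077

1.9077


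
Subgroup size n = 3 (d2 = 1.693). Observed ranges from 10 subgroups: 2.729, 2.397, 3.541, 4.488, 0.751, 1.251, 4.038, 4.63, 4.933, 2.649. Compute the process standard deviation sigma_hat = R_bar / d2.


R_bar = (2.729 + 2.397 + 3.541 + 4.488 + 0.751 + 1.251 + 4.038 + 4.63 + 4.933 + 2.649) / 10
R_bar = 31.407 / 10 = 3.1407
sigma_hat = R_bar / d2 = 3.1407 / 1.693 = 1.8551

1.8551


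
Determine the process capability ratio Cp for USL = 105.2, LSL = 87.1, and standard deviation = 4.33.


Cp = (USL - LSL) / (6 * sigma)
= (105.2 - 87.1) / (6 * 4.33)
= 18.1000 / 25.9800
= 0.6967

0.6967


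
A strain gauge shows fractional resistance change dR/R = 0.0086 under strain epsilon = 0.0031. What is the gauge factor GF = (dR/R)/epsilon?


GF = (dR/R) / epsilon
= 0.0086 / 0.0031
= 2.7742

2.7742


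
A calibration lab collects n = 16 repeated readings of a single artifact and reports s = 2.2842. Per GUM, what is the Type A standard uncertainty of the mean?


u_A = s / sqrt(n)
u_A = 2.2842 / sqrt(16)
u_A = 2.2842 / 4
u_A = 0.5710

0.5710


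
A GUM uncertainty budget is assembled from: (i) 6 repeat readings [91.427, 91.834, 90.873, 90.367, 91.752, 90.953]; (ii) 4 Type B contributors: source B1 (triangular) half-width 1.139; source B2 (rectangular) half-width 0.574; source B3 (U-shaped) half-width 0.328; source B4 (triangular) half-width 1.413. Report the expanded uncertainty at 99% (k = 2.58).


mean = (91.427 + 91.834 + 90.873 + 90.367 + 91.752 + 90.953) / 6 = 91.201
s = sqrt(sum((x - mean)^2)/(n-1)) = 0.56921174
u_A = s / sqrt(n) = 0.56921174 / sqrt(6) = 0.23237972
u_B1 = 1.139 / sqrt(6) = 0.4649948
u_B2 = 0.574 / sqrt(3) = 0.33139905
u_B3 = 0.328 / sqrt(2) = 0.23193102
u_B4 = 1.413 / sqrt(6) = 0.57685483
uc = sqrt(0.23237972^2 + 0.4649948^2 + 0.33139905^2 + 0.23193102^2 + 0.57685483^2) = 0.87555658
U = k * uc = 2.58 * 0.87555658
U = 2.2589

2.2589


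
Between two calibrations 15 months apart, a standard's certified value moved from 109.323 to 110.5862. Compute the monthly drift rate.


rate = (v2 - v1) / months
= (110.5862 - 109.323) / 15
= 1.2632 / 15
= 0.0842

0.0842


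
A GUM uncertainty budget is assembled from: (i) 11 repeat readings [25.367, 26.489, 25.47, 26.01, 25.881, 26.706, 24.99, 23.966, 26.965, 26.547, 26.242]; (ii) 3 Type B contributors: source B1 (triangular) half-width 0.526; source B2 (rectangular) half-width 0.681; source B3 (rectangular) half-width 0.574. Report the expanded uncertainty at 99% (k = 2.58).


mean = (25.367 + 26.489 + 25.47 + 26.01 + 25.881 + 26.706 + 24.99 + 23.966 + 26.965 + 26.547 + 26.242) / 11 = 25.87572727
s = sqrt(sum((x - mean)^2)/(n-1)) = 0.87805354
u_A = s / sqrt(n) = 0.87805354 / sqrt(11) = 0.2647431
u_B1 = 0.526 / sqrt(6) = 0.2147386
u_B2 = 0.681 / sqrt(3) = 0.39317553
u_B3 = 0.574 / sqrt(3) = 0.33139905
uc = sqrt(0.2647431^2 + 0.2147386^2 + 0.39317553^2 + 0.33139905^2) = 0.61693914
U = k * uc = 2.58 * 0.61693914
U = 1.5917

1.5917


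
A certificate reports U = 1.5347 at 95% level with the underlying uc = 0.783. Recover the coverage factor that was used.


k = U / uc
k = 1.5347 / 0.783
k = 1.96

1.96


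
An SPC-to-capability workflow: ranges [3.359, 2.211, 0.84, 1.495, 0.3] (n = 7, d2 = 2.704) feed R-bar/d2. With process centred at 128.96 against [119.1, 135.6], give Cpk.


R_bar = (3.359 + 2.211 + 0.84 + 1.495 + 0.3) / 5 = 1.641
sigma = R_bar / d2 = 1.641 / 2.704 = 0.6068787
Cp = (USL - LSL)/(6*sigma) = (135.6 - 119.1)/(6*0.6068787) = 4.5314
Cpu = (135.6 - 128.96)/(3*0.6068787) = 3.6471
Cpl = (128.96 - 119.1)/(3*0.6068787) = 5.4157
Cpk = min(Cpu, Cpl) = 3.6471

3.6471


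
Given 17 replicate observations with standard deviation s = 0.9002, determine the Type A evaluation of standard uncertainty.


u_A = s / sqrt(n)
u_A = 0.9002 / sqrt(17)
u_A = 0.9002 / 4.1231056
u_A = 0.2183

0.2183


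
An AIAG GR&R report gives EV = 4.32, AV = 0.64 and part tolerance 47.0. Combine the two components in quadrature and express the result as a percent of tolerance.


GRR = sqrt(EV^2 + AV^2) = sqrt(4.32^2 + 0.64^2) = 4.3671501
%GRR = GRR / tol * 100 = 4.3671501 / 47.0 * 100
%GRR = 9.2918

9.2918


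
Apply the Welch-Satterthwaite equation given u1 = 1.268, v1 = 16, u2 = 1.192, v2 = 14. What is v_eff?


uc = sqrt(u1^2 + u2^2) = sqrt(1.268^2 + 1.192^2) = 1.7403126
v_eff = uc^4 / (u1^4/v1 + u2^4/v2)
= 1.7403126^4 / (1.268^4/16 + 1.192^4/14)
= 9.1729507 / 0.30577252
v_eff = 29.9993

29.9993


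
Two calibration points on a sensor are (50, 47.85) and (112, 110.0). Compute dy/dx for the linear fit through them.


slope = (y2 - y1) / (x2 - x1)
= (110.0 - 47.85) / (112 - 50)
= 62.1500 / 62
= 1.0024

1.0024


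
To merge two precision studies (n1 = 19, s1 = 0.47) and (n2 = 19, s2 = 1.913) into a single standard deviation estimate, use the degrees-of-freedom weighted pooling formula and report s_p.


s_p = sqrt(((n1-1)*s1^2 + (n2-1)*s2^2) / (n1+n2-2))
numerator = (19-1)*0.47^2 + (19-1)*1.913^2 = 3.9762 + 65.872242 = 69.848442
denominator = 19 + 19 - 2 = 36
s_p^2 = 69.848442 / 36 = 1.9402345
s_p = sqrt(1.9402345) = 1.3929

1.3929


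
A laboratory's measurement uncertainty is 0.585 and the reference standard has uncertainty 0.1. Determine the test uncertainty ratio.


TUR = u_lab / u_ref
= 0.585 / 0.1
= 5.8500

5.8500


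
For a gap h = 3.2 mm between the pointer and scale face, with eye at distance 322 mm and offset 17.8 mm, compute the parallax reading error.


error = h * offset / d
= 3.2 * 17.8 / 322
= 0.1769

0.1769


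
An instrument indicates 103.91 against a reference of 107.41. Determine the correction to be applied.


Correction = standard - reading
= 107.41 - 103.91
= 3.5000

3.5000


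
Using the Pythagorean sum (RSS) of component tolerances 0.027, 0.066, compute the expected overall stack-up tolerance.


RSS = sqrt(0.027^2 + 0.066^2)
= sqrt(0.005085)
= 0.0713

0.0713


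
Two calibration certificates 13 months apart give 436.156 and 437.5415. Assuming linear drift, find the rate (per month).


rate = (v2 - v1) / months
= (437.5415 - 436.156) / 13
= 1.3855 / 13
= 0.1066

0.1066


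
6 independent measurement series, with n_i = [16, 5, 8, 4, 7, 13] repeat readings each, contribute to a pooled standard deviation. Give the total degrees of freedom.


nu = sum_i (n_i - 1)
nu = ((16 - 1) + (5 - 1) + (8 - 1) + (4 - 1) + (7 - 1) + (13 - 1))
nu = 15 + 4 + 7 + 3 + 6 + 12
nu = 47

47


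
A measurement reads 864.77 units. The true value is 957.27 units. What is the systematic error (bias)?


Systematic error = measured - true
= 864.77 - 957.27
= -92.5000

-92.5000


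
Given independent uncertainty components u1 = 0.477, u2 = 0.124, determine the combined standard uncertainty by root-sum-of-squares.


uc = sqrt(0.477^2 + 0.124^2)
uc = sqrt(0.242905)
uc = 0.4929

0.4929


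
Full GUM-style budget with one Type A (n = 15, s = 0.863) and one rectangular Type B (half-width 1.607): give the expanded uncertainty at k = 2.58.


u_A = s / sqrt(n) = 0.863 / sqrt(15) = 0.22282564
u_B = half_width / sqrt(3) = 1.607 / sqrt(3) = 0.92780188
uc = sqrt(u_A^2 + u_B^2) = sqrt(0.22282564^2 + 0.92780188^2) = 0.95418426
U = k * uc = 2.58 * 0.95418426
U = 2.4618

2.4618


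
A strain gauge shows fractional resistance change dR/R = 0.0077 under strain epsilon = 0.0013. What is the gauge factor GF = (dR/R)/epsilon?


GF = (dR/R) / epsilon
= 0.0077 / 0.0013
= 5.9231

5.9231


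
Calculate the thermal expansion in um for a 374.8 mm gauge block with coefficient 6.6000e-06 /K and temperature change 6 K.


dL = L * alpha * dT
= 374.8 * 6.6000e-06 * 6
= 0.0148421 mm
dL_um = 0.0148421 * 1000 = 14.8421 um

14.8421


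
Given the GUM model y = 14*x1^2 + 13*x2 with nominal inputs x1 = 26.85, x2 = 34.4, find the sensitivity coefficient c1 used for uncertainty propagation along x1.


y = 14*x1^2 + 13*x2
dy/dx1 = 2*14*x1
Evaluate at x1 = 26.85: c1 = 28 * 26.85
c1 = 751.8000

751.8000


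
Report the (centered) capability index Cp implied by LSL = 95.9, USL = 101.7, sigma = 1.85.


Cp = (USL - LSL) / (6 * sigma)
= (101.7 - 95.9) / (6 * 1.85)
= 5.8000 / 11.1000
= 0.5225

0.5225
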